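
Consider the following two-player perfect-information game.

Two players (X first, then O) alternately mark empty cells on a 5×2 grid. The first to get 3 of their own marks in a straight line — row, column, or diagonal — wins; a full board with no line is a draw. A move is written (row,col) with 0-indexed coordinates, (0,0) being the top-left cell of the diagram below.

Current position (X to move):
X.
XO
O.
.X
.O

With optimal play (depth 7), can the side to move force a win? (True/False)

X winning at [X./XO/O./.X/.O]: False

ply 1, X at X./XO/O./.X/.O | (0,1)=+0→XX/XO/O./.X/.O*; (2,1)=+0→X./XO/OX/.X/.O; (3,0)=+0→X./XO/O./XX/.O; (4,0)=+0→X./XO/O./.X/XO
ply 2, O at XX/XO/O./.X/.O | (2,1)=+0→XX/XO/OO/.X/.O*; (3,0)=+0→XX/XO/O./OX/.O; (4,0)=+0→XX/XO/O./.X/OO
ply 3, X at XX/XO/OO/.X/.O | (3,0)=+0→XX/XO/OO/XX/.O*; (4,0)=+0→XX/XO/OO/.X/XO
ply 4, O at XX/XO/OO/XX/.O | (4,0)=+0→XX/XO/OO/XX/OO*
ply 5: XX/XO/OO/XX/OO is terminal +0 (X); from X./XO/O./.X/.O depth 7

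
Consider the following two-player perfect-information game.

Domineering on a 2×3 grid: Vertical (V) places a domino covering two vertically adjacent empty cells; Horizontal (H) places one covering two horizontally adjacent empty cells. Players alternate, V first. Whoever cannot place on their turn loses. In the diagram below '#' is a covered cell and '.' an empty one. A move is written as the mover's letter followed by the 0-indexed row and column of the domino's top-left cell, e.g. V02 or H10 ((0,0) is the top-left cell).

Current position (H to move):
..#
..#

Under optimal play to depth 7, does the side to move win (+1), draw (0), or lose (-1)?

ply 1, H at ..#/..# | H00=+1→###/..#*; H10=+1→..#/###
ply 2: ###/..# is terminal -1 (V); from ..#/..# depth 7

value(..#/..#, H) = +1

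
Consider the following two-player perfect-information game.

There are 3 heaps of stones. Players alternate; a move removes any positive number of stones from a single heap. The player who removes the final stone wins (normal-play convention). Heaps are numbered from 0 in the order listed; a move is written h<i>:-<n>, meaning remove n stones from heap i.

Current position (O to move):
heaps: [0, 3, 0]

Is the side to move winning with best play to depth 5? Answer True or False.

p1 O@[(0,3,0)]: h1:-1[(0,2,0)]-1 h1:-2[(0,1,0)]-1 h1:-3[(0,0,0)]+1*
p2 X@[(0,0,0)] terminal -1; root [(0,3,0)] d5

O winning at [(0,3,0)]: True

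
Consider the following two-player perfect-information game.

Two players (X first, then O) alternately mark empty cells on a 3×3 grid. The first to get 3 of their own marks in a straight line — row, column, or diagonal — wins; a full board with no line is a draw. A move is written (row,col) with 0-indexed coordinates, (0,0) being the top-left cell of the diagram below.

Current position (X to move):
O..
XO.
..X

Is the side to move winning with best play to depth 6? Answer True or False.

ply 1, X at O../XO./..X | (0,1)=+0→OX./XO./..X*; (0,2)=+0→O.X/XO./..X; (1,2)=-1→O../XOX/..X; (2,0)=+0→O../XO./X.X; (2,1)=+0→O../XO./.XX
ply 2, O at OX./XO./..X | (0,2)=+0→OXO/XO./..X*; (1,2)=+0→OX./XOO/..X; (2,0)=+0→OX./XO./O.X; (2,1)=+0→OX./XO./.OX
ply 3, X at OXO/XO./..X | (1,2)=-1→OXO/XOX/..X; (2,0)=+0→OXO/XO./X.X*; (2,1)=-1→OXO/XO./.XX
ply 4, O at OXO/XO./X.X | (1,2)=-1→OXO/XOO/X.X; (2,1)=+0→OXO/XO./XOX*
ply 5, X at OXO/XO./XOX | (1,2)=+0→OXO/XOX/XOX*
ply 6: OXO/XOX/XOX is terminal +0 (O); from O../XO./..X depth 6

X winning at [O../XO./..X]: False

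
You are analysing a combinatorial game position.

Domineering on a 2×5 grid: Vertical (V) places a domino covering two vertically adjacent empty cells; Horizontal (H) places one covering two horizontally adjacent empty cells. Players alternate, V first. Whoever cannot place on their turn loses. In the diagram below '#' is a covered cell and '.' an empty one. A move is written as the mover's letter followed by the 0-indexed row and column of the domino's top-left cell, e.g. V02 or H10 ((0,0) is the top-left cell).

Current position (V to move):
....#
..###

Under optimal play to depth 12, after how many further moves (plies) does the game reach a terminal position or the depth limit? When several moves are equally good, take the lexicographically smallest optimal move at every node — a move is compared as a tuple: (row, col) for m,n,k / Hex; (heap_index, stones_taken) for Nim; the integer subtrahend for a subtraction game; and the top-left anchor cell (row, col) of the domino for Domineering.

ply 1, V at ....#/..### | V00=-1→#...#/#.###; V01=+1→.#..#/.####*
ply 2, H at .#..#/.#### | H02=-1→.####/.####*
ply 3, V at .####/.#### | V00=+1→#####/#####*
ply 4: #####/##### is terminal -1 (H); from ....#/..### depth 12

PV length from [....#/..###]: 3 plies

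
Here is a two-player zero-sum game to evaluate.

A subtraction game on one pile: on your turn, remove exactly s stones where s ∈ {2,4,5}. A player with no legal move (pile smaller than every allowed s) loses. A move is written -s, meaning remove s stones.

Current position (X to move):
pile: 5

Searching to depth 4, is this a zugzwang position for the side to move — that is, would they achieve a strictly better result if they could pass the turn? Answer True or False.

zugzwang(5, X) = False

ply 1, X at 5 | -2=-1→3; -4=+1→1*; -5=+1→0
ply 2: 1 is terminal -1 (O); from 5 depth 4
suppose X passes — search the same position with O to move:
pass> ply 1, O at 5 | -2=-1→3; -4=+1→1*; -5=+1→0
pass> ply 2: 1 is terminal -1 (X); from 5 depth 4
for X: play +1, pass -1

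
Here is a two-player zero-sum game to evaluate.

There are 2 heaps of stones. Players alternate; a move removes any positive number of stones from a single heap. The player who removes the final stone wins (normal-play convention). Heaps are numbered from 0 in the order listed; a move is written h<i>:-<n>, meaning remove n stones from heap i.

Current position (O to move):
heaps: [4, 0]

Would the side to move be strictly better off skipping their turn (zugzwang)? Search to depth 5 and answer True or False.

zugzwang((4,0), O) = False

ply 1, O at (4,0) | h0:-1=-1→(3,0); h0:-2=-1→(2,0); h0:-3=-1→(1,0); h0:-4=+1→(0,0)*
ply 2: (0,0) is terminal -1 (X); from (4,0) depth 5
if O skipped the turn, X would face:
~ ply 1, X at (4,0) | h0:-1=-1→(3,0); h0:-2=-1→(2,0); h0:-3=-1→(1,0); h0:-4=+1→(0,0)*
~ ply 2: (0,0) is terminal -1 (O); from (4,0) depth 5
compare (O): move=+1 vs pass=-1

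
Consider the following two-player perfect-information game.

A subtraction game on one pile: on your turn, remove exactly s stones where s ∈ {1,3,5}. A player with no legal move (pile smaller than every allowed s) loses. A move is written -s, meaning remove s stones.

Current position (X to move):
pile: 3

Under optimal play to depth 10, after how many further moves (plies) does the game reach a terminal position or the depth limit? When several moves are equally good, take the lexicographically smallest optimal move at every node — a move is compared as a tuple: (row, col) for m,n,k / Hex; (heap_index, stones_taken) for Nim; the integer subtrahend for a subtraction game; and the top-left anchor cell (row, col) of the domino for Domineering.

PV length from [3]: 3 plies

p1 X@[3]: -1[2]+1* -3[0]+1
p2 O@[2]: -1[1]-1*
p3 X@[1]: -1[0]+1*
p4 O@[0] terminal -1; root [3] d10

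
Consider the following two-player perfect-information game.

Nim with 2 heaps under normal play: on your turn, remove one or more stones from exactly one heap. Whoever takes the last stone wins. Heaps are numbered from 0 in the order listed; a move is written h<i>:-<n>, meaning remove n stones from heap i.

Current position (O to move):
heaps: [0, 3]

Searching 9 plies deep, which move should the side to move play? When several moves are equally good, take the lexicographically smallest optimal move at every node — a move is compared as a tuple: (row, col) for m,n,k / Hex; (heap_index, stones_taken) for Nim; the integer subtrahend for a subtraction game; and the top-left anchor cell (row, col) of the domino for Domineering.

O's best at [(0,3)]: h1:-3

ply 1, O at (0,3) | h1:-1=-1→(0,2); h1:-2=-1→(0,1); h1:-3=+1→(0,0)*
ply 2: (0,0) is terminal -1 (X); from (0,3) depth 9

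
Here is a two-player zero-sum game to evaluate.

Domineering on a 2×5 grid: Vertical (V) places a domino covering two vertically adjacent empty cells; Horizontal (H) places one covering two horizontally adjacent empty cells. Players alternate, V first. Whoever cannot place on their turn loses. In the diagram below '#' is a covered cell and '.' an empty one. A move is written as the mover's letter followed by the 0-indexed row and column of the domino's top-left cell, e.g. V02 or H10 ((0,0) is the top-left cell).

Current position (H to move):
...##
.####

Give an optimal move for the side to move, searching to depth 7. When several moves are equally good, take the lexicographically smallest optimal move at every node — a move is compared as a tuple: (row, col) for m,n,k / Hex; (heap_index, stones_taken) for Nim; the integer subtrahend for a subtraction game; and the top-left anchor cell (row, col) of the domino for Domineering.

ply 1, H at ...##/.#### | H00=+1→##.##/.####*; H01=-1→.####/.####
ply 2: ##.##/.#### is terminal -1 (V); from ...##/.#### depth 7

H's best at [...##/.####]: H00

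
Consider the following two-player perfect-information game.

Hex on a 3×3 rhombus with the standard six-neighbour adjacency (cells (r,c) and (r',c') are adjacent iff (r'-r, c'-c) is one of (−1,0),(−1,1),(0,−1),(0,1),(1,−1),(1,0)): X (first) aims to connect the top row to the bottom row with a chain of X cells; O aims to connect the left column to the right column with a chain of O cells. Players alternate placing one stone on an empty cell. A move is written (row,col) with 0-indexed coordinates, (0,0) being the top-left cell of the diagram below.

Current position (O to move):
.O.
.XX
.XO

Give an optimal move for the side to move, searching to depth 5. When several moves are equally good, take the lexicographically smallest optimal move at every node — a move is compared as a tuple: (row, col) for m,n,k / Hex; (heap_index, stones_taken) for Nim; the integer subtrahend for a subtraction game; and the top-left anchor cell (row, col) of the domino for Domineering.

[.O./.XX/.XO] O move#1: (0,0):-1/OO./.XX/.XO, (0,2):+1/.OO/.XX/.XO*, (1,0):-1/.O./OXX/.XO, (2,0):-1/.O./.XX/OXO
[.OO/.XX/.XO] X move#2: (0,0):-1/XOO/.XX/.XO*, (1,0):-1/.OO/XXX/.XO, (2,0):-1/.OO/.XX/XXO
[XOO/.XX/.XO] O move#3: (1,0):+1/XOO/OXX/.XO*, (2,0):-1/XOO/.XX/OXO
[XOO/OXX/.XO] end (terminal -1, X#4); searched .O./.XX/.XO to 5

O's best at [.O./.XX/.XO]: (0,2)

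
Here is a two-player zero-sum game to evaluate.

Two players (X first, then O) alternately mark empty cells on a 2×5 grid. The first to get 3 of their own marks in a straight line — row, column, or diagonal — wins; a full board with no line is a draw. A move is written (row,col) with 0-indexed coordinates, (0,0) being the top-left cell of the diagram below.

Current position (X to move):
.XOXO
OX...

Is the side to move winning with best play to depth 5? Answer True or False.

X winning at [.XOXO/OX...]: False

p1 X@[.XOXO/OX...]: (0,0)[XXOXO/OX...]+0* (1,2)[.XOXO/OXX..]+0 (1,3)[.XOXO/OX.X.]+0 (1,4)[.XOXO/OX..X]+0
p2 O@[XXOXO/OX...]: (1,2)[XXOXO/OXO..]+0* (1,3)[XXOXO/OX.O.]+0 (1,4)[XXOXO/OX..O]+0
p3 X@[XXOXO/OXO..]: (1,3)[XXOXO/OXOX.]+0* (1,4)[XXOXO/OXO.X]+0
p4 O@[XXOXO/OXOX.]: (1,4)[XXOXO/OXOXO]+0*
p5 X@[XXOXO/OXOXO] terminal +0; root [.XOXO/OX...] d5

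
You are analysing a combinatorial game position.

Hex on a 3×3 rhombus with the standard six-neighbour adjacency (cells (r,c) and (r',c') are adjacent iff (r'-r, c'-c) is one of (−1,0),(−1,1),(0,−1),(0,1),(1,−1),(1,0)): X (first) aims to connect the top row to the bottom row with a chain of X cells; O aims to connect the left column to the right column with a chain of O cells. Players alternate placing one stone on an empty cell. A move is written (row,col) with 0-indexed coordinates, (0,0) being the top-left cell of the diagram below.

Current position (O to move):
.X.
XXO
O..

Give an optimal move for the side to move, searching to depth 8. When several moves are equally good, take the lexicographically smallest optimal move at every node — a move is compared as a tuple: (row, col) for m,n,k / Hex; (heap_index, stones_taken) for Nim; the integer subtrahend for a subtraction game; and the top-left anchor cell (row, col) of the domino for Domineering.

p1 O@[.X./XXO/O..]: (0,0)[OX./XXO/O..]-1 (0,2)[.XO/XXO/O..]-1 (2,1)[.X./XXO/OO.]+1* (2,2)[.X./XXO/O.O]-1
p2 X@[.X./XXO/OO.] terminal -1; root [.X./XXO/O..] d8

O's best at [.X./XXO/O..]: (2,1)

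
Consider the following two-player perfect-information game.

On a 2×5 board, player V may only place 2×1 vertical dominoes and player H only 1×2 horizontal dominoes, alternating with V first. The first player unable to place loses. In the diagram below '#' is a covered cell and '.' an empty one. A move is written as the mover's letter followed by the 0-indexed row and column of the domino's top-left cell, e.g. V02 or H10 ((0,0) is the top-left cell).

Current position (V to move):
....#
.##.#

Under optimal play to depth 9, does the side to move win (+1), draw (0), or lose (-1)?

value(....#/.##.#, V) = -1

[....#/.##.#] V move#1: V00:-1/#...#/###.#*, V03:-1/...##/.####
[#...#/###.#] H move#2: H01:-1/###.#/###.#, H02:+1/#.###/###.#*
[#.###/###.#] end (terminal -1, V#3); searched ....#/.##.# to 9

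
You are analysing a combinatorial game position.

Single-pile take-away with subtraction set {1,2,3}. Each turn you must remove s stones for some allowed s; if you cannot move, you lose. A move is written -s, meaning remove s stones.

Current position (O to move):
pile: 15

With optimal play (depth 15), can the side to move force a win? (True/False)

p1 O@[15]: -1[14]-1 -2[13]-1 -3[12]+1*
p2 X@[12]: -1[11]-1* -2[10]-1 -3[9]-1
p3 O@[11]: -1[10]-1 -2[9]-1 -3[8]+1*
p4 X@[8]: -1[7]-1* -2[6]-1 -3[5]-1
p5 O@[7]: -1[6]-1 -2[5]-1 -3[4]+1*
p6 X@[4]: -1[3]-1* -2[2]-1 -3[1]-1
p7 O@[3]: -1[2]-1 -2[1]-1 -3[0]+1*
p8 X@[0] terminal -1; root [15] d15

O winning at [15]: True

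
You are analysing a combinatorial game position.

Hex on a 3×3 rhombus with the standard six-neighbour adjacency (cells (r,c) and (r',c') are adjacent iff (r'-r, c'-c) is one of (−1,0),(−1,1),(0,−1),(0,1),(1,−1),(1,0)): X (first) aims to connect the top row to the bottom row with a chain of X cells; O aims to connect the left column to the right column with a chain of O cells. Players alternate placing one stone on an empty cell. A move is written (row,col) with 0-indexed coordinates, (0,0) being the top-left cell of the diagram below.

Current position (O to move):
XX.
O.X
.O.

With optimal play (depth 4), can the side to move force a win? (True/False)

[XX./O.X/.O.] O move#1: (0,2):-1/XXO/O.X/.O., (1,1):+1/XX./OOX/.O.*, (2,0):-1/XX./O.X/OO., (2,2):+1/XX./O.X/.OO
[XX./OOX/.O.] X move#2: (0,2):-1/XXX/OOX/.O.*, (2,0):-1/XX./OOX/XO., (2,2):-1/XX./OOX/.OX
[XXX/OOX/.O.] O move#3: (2,0):-1/XXX/OOX/OO., (2,2):+1/XXX/OOX/.OO*
[XXX/OOX/.OO] end (terminal -1, X#4); searched XX./O.X/.O. to 4

O winning at [XX./O.X/.O.]: True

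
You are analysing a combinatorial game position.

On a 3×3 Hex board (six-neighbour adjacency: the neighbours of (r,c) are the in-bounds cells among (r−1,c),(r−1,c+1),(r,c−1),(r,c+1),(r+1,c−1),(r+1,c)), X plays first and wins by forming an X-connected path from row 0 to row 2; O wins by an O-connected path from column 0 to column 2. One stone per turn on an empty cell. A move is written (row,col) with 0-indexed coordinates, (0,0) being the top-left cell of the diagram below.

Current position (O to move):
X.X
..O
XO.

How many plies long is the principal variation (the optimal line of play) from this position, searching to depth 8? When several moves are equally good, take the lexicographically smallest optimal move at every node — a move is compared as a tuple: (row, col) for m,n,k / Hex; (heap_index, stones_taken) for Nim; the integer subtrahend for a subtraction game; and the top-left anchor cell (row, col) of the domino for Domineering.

[X.X/..O/XO.] O move#1: (0,1):-1/XOX/..O/XO.*, (1,0):-1/X.X/O.O/XO., (1,1):-1/X.X/.OO/XO., (2,2):-1/X.X/..O/XOO
[XOX/..O/XO.] X move#2: (1,0):+1/XOX/X.O/XO.*, (1,1):+1/XOX/.XO/XO., (2,2):+1/XOX/..O/XOX
[XOX/X.O/XO.] end (terminal -1, O#3); searched X.X/..O/XO. to 8

PV length from [X.X/..O/XO.]: 2 plies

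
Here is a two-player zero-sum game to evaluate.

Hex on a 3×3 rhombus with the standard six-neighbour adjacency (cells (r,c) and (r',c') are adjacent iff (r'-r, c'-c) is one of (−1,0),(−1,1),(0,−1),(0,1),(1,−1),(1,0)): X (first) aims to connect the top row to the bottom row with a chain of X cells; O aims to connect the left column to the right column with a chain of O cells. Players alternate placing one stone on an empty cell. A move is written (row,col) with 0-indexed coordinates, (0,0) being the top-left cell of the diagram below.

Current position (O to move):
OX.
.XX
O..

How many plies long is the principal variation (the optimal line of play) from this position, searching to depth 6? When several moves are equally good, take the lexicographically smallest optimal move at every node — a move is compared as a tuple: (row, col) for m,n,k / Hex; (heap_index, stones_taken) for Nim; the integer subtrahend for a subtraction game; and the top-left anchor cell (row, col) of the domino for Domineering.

PV length from [OX./.XX/O..]: 4 plies

ply 1, O at OX./.XX/O.. | (0,2)=-1→OXO/.XX/O..*; (1,0)=-1→OX./OXX/O..; (2,1)=-1→OX./.XX/OO.; (2,2)=-1→OX./.XX/O.O
ply 2, X at OXO/.XX/O.. | (1,0)=+1→OXO/XXX/O..*; (2,1)=+1→OXO/.XX/OX.; (2,2)=+1→OXO/.XX/O.X
ply 3, O at OXO/XXX/O.. | (2,1)=-1→OXO/XXX/OO.*; (2,2)=-1→OXO/XXX/O.O
ply 4, X at OXO/XXX/OO. | (2,2)=+1→OXO/XXX/OOX*
ply 5: OXO/XXX/OOX is terminal -1 (O); from OX./.XX/O.. depth 6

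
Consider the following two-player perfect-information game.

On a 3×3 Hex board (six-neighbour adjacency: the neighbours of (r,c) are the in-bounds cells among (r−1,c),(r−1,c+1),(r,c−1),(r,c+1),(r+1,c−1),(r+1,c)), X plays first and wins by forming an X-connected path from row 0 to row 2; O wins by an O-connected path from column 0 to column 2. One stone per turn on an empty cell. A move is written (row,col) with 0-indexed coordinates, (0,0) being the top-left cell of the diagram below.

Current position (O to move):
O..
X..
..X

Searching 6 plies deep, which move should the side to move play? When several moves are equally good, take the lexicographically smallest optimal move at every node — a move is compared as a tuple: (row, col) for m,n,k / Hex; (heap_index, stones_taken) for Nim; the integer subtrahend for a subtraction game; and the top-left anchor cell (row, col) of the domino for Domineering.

O's best at [O../X../..X]: (1,1)

p1 O@[O../X../..X]: (0,1)[OO./X../..X]-1 (0,2)[O.O/X../..X]-1 (1,1)[O../XO./..X]+1* (1,2)[O../X.O/..X]-1 (2,0)[O../X../O.X]-1 (2,1)[O../X../.OX]-1
p2 X@[O../XO./..X]: (0,1)[OX./XO./..X]-1* (0,2)[O.X/XO./..X]-1 (1,2)[O../XOX/..X]-1 (2,0)[O../XO./X.X]-1 (2,1)[O../XO./.XX]-1
p3 O@[OX./XO./..X]: (0,2)[OXO/XO./..X]-1 (1,2)[OX./XOO/..X]-1 (2,0)[OX./XO./O.X]+1* (2,1)[OX./XO./.OX]-1
p4 X@[OX./XO./O.X]: (0,2)[OXX/XO./O.X]-1* (1,2)[OX./XOX/O.X]-1 (2,1)[OX./XO./OXX]-1
p5 O@[OXX/XO./O.X]: (1,2)[OXX/XOO/O.X]+1* (2,1)[OXX/XO./OOX]-1
p6 X@[OXX/XOO/O.X] terminal -1; root [O../X../..X] d6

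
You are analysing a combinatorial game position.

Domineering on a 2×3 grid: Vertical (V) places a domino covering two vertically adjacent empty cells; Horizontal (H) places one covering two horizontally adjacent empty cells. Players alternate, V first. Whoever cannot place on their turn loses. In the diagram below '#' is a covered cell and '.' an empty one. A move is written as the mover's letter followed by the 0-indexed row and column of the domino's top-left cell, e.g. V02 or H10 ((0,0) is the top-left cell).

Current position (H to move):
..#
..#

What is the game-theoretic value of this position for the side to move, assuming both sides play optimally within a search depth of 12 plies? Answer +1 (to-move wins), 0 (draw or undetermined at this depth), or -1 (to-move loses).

value(..#/..#, H) = +1

[..#/..#] H move#1: H00:+1/###/..#*, H10:+1/..#/###
[###/..#] end (terminal -1, V#2); searched ..#/..# to 12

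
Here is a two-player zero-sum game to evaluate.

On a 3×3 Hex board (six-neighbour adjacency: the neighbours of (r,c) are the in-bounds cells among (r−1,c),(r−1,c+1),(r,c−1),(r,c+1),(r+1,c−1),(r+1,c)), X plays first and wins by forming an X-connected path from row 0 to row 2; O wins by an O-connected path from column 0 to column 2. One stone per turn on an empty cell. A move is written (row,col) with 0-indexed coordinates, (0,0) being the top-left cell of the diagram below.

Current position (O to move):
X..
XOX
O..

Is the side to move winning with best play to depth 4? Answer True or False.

p1 O@[X../XOX/O..]: (0,1)[XO./XOX/O..]-1 (0,2)[X.O/XOX/O..]+1* (2,1)[X../XOX/OO.]+1 (2,2)[X../XOX/O.O]+1
p2 X@[X.O/XOX/O..] terminal -1; root [X../XOX/O..] d4

O winning at [X../XOX/O..]: True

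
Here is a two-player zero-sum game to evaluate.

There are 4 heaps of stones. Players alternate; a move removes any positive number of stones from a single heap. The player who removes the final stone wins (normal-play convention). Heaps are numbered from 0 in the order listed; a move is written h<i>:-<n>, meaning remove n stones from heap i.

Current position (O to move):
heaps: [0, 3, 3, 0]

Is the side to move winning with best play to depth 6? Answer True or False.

O winning at [(0,3,3,0)]: False

p1 O@[(0,3,3,0)]: h1:-1[(0,2,3,0)]-1* h1:-2[(0,1,3,0)]-1 h1:-3[(0,0,3,0)]-1 h2:-1[(0,3,2,0)]-1 h2:-2[(0,3,1,0)]-1 h2:-3[(0,3,0,0)]-1
p2 X@[(0,2,3,0)]: h1:-1[(0,1,3,0)]-1 h1:-2[(0,0,3,0)]-1 h2:-1[(0,2,2,0)]+1* h2:-2[(0,2,1,0)]-1 h2:-3[(0,2,0,0)]-1
p3 O@[(0,2,2,0)]: h1:-1[(0,1,2,0)]-1* h1:-2[(0,0,2,0)]-1 h2:-1[(0,2,1,0)]-1 h2:-2[(0,2,0,0)]-1
p4 X@[(0,1,2,0)]: h1:-1[(0,0,2,0)]-1 h2:-1[(0,1,1,0)]+1* h2:-2[(0,1,0,0)]-1
p5 O@[(0,1,1,0)]: h1:-1[(0,0,1,0)]-1* h2:-1[(0,1,0,0)]-1
p6 X@[(0,0,1,0)]: h2:-1[(0,0,0,0)]+1*
p7 O@[(0,0,0,0)] terminal -1; root [(0,3,3,0)] d6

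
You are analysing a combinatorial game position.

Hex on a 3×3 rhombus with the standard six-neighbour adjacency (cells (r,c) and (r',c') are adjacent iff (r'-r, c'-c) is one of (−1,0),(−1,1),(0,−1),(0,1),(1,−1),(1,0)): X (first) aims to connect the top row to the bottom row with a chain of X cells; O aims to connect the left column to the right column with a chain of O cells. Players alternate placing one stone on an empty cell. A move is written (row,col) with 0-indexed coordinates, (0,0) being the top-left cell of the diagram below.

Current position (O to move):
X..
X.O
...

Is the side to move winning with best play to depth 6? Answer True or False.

[X../X.O/...] O move#1: (0,1):-1/XO./X.O/..., (0,2):-1/X.O/X.O/..., (1,1):-1/X../XOO/..., (2,0):+1/X../X.O/O..*, (2,1):-1/X../X.O/.O., (2,2):-1/X../X.O/..O
[X../X.O/O..] X move#2: (0,1):-1/XX./X.O/O..*, (0,2):-1/X.X/X.O/O.., (1,1):-1/X../XXO/O.., (2,1):-1/X../X.O/OX., (2,2):-1/X../X.O/O.X
[XX./X.O/O..] O move#3: (0,2):+1/XXO/X.O/O..*, (1,1):+1/XX./XOO/O.., (2,1):+1/XX./X.O/OO., (2,2):+1/XX./X.O/O.O
[XXO/X.O/O..] X move#4: (1,1):-1/XXO/XXO/O..*, (2,1):-1/XXO/X.O/OX., (2,2):-1/XXO/X.O/O.X
[XXO/XXO/O..] O move#5: (2,1):+1/XXO/XXO/OO.*, (2,2):-1/XXO/XXO/O.O
[XXO/XXO/OO.] end (terminal -1, X#6); searched X../X.O/... to 6

O winning at [X../X.O/...]: True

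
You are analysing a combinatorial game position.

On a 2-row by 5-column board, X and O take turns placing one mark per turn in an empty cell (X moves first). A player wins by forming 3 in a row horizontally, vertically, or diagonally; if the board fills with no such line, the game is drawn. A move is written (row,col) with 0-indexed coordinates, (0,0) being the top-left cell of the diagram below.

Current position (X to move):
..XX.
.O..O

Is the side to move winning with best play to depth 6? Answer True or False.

X winning at [..XX./.O..O]: True

p1 X@[..XX./.O..O]: (0,0)[X.XX./.O..O]+1* (0,1)[.XXX./.O..O]+1 (0,4)[..XXX/.O..O]+1 (1,0)[..XX./XO..O]+1 (1,2)[..XX./.OX.O]+1 (1,3)[..XX./.O.XO]+1
p2 O@[X.XX./.O..O]: (0,1)[XOXX./.O..O]-1* (0,4)[X.XXO/.O..O]-1 (1,0)[X.XX./OO..O]-1 (1,2)[X.XX./.OO.O]-1 (1,3)[X.XX./.O.OO]-1
p3 X@[XOXX./.O..O]: (0,4)[XOXXX/.O..O]+1* (1,0)[XOXX./XO..O]+0 (1,2)[XOXX./.OX.O]+0 (1,3)[XOXX./.O.XO]+0
p4 O@[XOXXX/.O..O] terminal -1; root [..XX./.O..O] d6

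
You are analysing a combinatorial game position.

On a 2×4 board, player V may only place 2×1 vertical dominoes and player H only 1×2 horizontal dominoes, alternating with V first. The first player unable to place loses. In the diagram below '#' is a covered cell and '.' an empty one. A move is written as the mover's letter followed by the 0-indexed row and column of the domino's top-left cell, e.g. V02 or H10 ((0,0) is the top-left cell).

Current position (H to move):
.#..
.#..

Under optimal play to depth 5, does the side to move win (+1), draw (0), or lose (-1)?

value(.#../.#.., H) = +1

ply 1, H at .#../.#.. | H02=+1→.###/.#..*; H12=+1→.#../.###
ply 2, V at .###/.#.. | V00=-1→####/##..*
ply 3, H at ####/##.. | H12=+1→####/####*
ply 4: ####/#### is terminal -1 (V); from .#../.#.. depth 5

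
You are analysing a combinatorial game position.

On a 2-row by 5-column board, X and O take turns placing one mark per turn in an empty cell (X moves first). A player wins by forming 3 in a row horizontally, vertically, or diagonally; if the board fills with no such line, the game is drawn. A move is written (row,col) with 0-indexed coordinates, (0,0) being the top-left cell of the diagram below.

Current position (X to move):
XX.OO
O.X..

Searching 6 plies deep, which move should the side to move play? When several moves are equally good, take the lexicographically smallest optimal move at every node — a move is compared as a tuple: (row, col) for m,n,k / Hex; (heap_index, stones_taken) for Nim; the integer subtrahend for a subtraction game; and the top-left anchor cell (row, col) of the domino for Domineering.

X's best at [XX.OO/O.X..]: (0,2)

[XX.OO/O.X..] X move#1: (0,2):+1/XXXOO/O.X..*, (1,1):-1/XX.OO/OXX.., (1,3):-1/XX.OO/O.XX., (1,4):-1/XX.OO/O.X.X
[XXXOO/O.X..] end (terminal -1, O#2); searched XX.OO/O.X.. to 6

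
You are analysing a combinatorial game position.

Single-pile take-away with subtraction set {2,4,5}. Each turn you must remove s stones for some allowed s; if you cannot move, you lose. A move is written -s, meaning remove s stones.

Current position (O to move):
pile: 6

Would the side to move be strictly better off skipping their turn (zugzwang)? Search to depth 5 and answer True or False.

[6] O move#1: -2:-1/4, -4:-1/2, -5:+1/1*
[1] end (terminal -1, X#2); searched 6 to 5
pass branch (X moves first from the same position):
  | [6] X move#1: -2:-1/4, -4:-1/2, -5:+1/1*
  | [1] end (terminal -1, O#2); searched 6 to 5
O moving scores +1; O passing scores -1

zugzwang(6, O) = False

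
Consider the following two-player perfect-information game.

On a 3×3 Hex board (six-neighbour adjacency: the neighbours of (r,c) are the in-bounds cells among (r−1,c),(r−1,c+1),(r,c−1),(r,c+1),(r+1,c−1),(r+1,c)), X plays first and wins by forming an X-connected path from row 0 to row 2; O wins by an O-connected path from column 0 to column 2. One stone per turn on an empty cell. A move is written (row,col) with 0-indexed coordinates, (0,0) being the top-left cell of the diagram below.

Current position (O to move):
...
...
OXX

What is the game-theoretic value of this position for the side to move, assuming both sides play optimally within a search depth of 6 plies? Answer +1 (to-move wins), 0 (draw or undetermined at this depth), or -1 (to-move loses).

ply 1, O at .../.../OXX | (0,0)=-1→O../.../OXX; (0,1)=-1→.O./.../OXX; (0,2)=+1→..O/.../OXX*; (1,0)=-1→.../O../OXX; (1,1)=+1→.../.O./OXX; (1,2)=-1→.../..O/OXX
ply 2, X at ..O/.../OXX | (0,0)=-1→X.O/.../OXX*; (0,1)=-1→.XO/.../OXX; (1,0)=-1→..O/X../OXX; (1,1)=-1→..O/.X./OXX; (1,2)=-1→..O/..X/OXX
ply 3, O at X.O/.../OXX | (0,1)=+1→XOO/.../OXX*; (1,0)=+1→X.O/O../OXX; (1,1)=+1→X.O/.O./OXX; (1,2)=-1→X.O/..O/OXX
ply 4, X at XOO/.../OXX | (1,0)=-1→XOO/X../OXX*; (1,1)=-1→XOO/.X./OXX; (1,2)=-1→XOO/..X/OXX
ply 5, O at XOO/X../OXX | (1,1)=+1→XOO/XO./OXX*; (1,2)=-1→XOO/X.O/OXX
ply 6: XOO/XO./OXX is terminal -1 (X); from .../.../OXX depth 6

value(.../.../OXX, O) = +1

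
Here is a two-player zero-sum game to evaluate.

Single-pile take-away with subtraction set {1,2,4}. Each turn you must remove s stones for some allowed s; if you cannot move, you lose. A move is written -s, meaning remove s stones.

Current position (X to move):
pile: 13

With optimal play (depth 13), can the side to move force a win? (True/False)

X winning at [13]: True

p1 X@[13]: -1[12]+1* -2[11]-1 -4[9]+1
p2 O@[12]: -1[11]-1* -2[10]-1 -4[8]-1
p3 X@[11]: -1[10]-1 -2[9]+1* -4[7]-1
p4 O@[9]: -1[8]-1* -2[7]-1 -4[5]-1
p5 X@[8]: -1[7]-1 -2[6]+1* -4[4]-1
p6 O@[6]: -1[5]-1* -2[4]-1 -4[2]-1
p7 X@[5]: -1[4]-1 -2[3]+1* -4[1]-1
p8 O@[3]: -1[2]-1* -2[1]-1
p9 X@[2]: -1[1]-1 -2[0]+1*
p10 O@[0] terminal -1; root [13] d13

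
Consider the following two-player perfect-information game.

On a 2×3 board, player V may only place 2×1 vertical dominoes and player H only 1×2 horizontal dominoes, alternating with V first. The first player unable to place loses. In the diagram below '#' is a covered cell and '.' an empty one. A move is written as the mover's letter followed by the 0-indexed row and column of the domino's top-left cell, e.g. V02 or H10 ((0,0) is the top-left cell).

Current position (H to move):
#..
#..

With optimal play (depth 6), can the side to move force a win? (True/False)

ply 1, H at #../#.. | H01=+1→###/#..*; H11=+1→#../###
ply 2: ###/#.. is terminal -1 (V); from #../#.. depth 6

H winning at [#../#..]: True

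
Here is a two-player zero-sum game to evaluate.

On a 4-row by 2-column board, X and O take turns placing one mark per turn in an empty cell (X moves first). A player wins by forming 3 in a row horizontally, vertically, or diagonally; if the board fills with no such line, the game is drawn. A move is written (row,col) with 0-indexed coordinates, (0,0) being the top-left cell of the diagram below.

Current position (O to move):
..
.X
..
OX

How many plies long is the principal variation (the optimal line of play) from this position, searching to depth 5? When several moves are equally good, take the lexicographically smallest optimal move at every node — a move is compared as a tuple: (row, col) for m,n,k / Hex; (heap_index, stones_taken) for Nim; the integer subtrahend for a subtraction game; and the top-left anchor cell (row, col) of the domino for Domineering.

PV length from [../.X/../OX]: 5 plies

[../.X/../OX] O move#1: (0,0):-1/O./.X/../OX, (0,1):-1/.O/.X/../OX, (1,0):-1/../OX/../OX, (2,0):-1/../.X/O./OX, (2,1):+0/../.X/.O/OX*
[../.X/.O/OX] X move#2: (0,0):+0/X./.X/.O/OX*, (0,1):+0/.X/.X/.O/OX, (1,0):+0/../XX/.O/OX, (2,0):+0/../.X/XO/OX
[X./.X/.O/OX] O move#3: (0,1):+0/XO/.X/.O/OX*, (1,0):+0/X./OX/.O/OX, (2,0):+0/X./.X/OO/OX
[XO/.X/.O/OX] X move#4: (1,0):+0/XO/XX/.O/OX*, (2,0):+0/XO/.X/XO/OX
[XO/XX/.O/OX] O move#5: (2,0):+0/XO/XX/OO/OX*
[XO/XX/OO/OX] end (terminal +0, X#6); searched ../.X/../OX to 5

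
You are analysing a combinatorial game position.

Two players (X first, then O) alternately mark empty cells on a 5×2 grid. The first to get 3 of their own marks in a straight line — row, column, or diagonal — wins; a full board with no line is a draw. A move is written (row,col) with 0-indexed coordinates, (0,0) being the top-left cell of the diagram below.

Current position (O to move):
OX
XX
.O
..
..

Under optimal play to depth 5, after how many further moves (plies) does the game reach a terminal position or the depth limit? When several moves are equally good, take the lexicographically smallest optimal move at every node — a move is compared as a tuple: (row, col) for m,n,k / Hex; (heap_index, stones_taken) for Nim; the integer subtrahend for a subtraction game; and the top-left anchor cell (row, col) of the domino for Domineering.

ply 1, O at OX/XX/.O/../.. | (2,0)=+0→OX/XX/OO/../..*; (3,0)=+0→OX/XX/.O/O./..; (3,1)=+0→OX/XX/.O/.O/..; (4,0)=+0→OX/XX/.O/../O.; (4,1)=+0→OX/XX/.O/../.O
ply 2, X at OX/XX/OO/../.. | (3,0)=+0→OX/XX/OO/X./..*; (3,1)=+0→OX/XX/OO/.X/..; (4,0)=+0→OX/XX/OO/../X.; (4,1)=+0→OX/XX/OO/../.X
ply 3, O at OX/XX/OO/X./.. | (3,1)=+0→OX/XX/OO/XO/..*; (4,0)=+0→OX/XX/OO/X./O.; (4,1)=+0→OX/XX/OO/X./.O
ply 4, X at OX/XX/OO/XO/.. | (4,0)=-1→OX/XX/OO/XO/X.; (4,1)=+0→OX/XX/OO/XO/.X*
ply 5, O at OX/XX/OO/XO/.X | (4,0)=+0→OX/XX/OO/XO/OX*
ply 6: OX/XX/OO/XO/OX is terminal +0 (X); from OX/XX/.O/../.. depth 5

PV length from [OX/XX/.O/../..]: 5 plies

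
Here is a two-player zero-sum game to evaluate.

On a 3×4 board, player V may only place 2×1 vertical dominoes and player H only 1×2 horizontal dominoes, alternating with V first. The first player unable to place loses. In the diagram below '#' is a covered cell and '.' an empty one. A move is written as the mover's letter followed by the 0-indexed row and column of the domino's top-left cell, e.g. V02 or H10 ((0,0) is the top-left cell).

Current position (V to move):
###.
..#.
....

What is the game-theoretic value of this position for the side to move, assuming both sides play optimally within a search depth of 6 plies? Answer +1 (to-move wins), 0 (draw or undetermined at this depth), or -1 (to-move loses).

value(###./..#./...., V) = +1

p1 V@[###./..#./....]: V03[####/..##/....]-1 V10[###./#.#./#...]+1* V11[###./.##./.#..]+1 V13[###./..##/...#]-1
p2 H@[###./#.#./#...]: H21[###./#.#./###.]-1* H22[###./#.#./#.##]-1
p3 V@[###./#.#./###.]: V03[####/#.##/###.]+1* V13[###./#.##/####]+1
p4 H@[####/#.##/###.] terminal -1; root [###./..#./....] d6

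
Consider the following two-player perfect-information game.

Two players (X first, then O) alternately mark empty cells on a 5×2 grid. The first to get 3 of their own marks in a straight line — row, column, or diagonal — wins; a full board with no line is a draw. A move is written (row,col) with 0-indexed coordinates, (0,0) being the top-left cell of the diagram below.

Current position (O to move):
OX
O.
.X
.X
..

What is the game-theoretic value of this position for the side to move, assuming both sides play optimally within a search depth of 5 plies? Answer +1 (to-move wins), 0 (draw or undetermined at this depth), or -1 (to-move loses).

p1 O@[OX/O./.X/.X/..]: (1,1)[OX/OO/.X/.X/..]-1 (2,0)[OX/O./OX/.X/..]+1* (3,0)[OX/O./.X/OX/..]-1 (4,0)[OX/O./.X/.X/O.]-1 (4,1)[OX/O./.X/.X/.O]-1
p2 X@[OX/O./OX/.X/..] terminal -1; root [OX/O./.X/.X/..] d5

value(OX/O./.X/.X/.., O) = +1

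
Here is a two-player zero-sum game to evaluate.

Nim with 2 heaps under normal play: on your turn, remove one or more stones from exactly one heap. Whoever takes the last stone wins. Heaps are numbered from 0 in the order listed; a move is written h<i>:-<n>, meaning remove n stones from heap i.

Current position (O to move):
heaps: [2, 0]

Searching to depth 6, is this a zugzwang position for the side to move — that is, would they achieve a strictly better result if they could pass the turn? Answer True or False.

zugzwang((2,0), O) = False

ply 1, O at (2,0) | h0:-1=-1→(1,0); h0:-2=+1→(0,0)*
ply 2: (0,0) is terminal -1 (X); from (2,0) depth 6
if O skipped the turn, X would face:
~ ply 1, X at (2,0) | h0:-1=-1→(1,0); h0:-2=+1→(0,0)*
~ ply 2: (0,0) is terminal -1 (O); from (2,0) depth 6
compare (O): move=+1 vs pass=-1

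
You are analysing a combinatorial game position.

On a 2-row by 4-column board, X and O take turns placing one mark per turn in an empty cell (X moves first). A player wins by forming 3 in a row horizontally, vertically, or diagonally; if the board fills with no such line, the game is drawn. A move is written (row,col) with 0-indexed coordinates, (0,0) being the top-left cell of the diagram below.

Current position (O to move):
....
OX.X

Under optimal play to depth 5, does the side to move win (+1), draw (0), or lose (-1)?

value(..../OX.X, O) = 0

ply 1, O at ..../OX.X | (0,0)=-1→O.../OX.X; (0,1)=-1→.O../OX.X; (0,2)=-1→..O./OX.X; (0,3)=-1→...O/OX.X; (1,2)=+0→..../OXOX*
ply 2, X at ..../OXOX | (0,0)=+0→X.../OXOX*; (0,1)=+0→.X../OXOX; (0,2)=+0→..X./OXOX; (0,3)=+0→...X/OXOX
ply 3, O at X.../OXOX | (0,1)=+0→XO../OXOX*; (0,2)=+0→X.O./OXOX; (0,3)=+0→X..O/OXOX
ply 4, X at XO../OXOX | (0,2)=+0→XOX./OXOX*; (0,3)=+0→XO.X/OXOX
ply 5, O at XOX./OXOX | (0,3)=+0→XOXO/OXOX*
ply 6: XOXO/OXOX is terminal +0 (X); from ..../OX.X depth 5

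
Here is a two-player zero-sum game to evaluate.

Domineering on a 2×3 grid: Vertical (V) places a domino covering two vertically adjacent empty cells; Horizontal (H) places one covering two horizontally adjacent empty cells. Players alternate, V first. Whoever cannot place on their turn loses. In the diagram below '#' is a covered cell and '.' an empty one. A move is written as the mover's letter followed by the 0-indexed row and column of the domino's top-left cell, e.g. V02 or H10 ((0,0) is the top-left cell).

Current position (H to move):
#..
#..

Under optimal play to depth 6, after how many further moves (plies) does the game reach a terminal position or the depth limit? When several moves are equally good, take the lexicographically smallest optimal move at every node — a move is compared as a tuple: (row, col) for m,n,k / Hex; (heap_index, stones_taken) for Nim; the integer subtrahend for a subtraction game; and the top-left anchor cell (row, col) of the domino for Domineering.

ply 1, H at #../#.. | H01=+1→###/#..*; H11=+1→#../###
ply 2: ###/#.. is terminal -1 (V); from #../#.. depth 6

PV length from [#../#..]: 1 ply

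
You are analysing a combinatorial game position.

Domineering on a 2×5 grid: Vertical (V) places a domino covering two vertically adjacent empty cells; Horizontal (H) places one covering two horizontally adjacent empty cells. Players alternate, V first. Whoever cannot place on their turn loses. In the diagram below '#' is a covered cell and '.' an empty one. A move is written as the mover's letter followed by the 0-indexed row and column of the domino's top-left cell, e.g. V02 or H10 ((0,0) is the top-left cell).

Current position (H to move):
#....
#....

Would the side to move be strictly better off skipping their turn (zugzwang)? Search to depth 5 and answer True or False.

zugzwang(#..../#...., H) = False

ply 1, H at #..../#.... | H01=-1→###../#....; H02=+1→#.##./#....*; H03=-1→#..##/#....; H11=-1→#..../###..; H12=+1→#..../#.##.; H13=-1→#..../#..##
ply 2, V at #.##./#.... | V01=-1→####./##...*; V04=-1→#.###/#...#
ply 3, H at ####./##... | H12=-1→####./####.; H13=+1→####./##.##*
ply 4: ####./##.## is terminal -1 (V); from #..../#.... depth 5
suppose H passes — search the same position with V to move:
pass> ply 1, V at #..../#.... | V01=-1→##.../##...*; V02=-1→#.#../#.#..; V03=-1→#..#./#..#.; V04=-1→#...#/#...#
pass> ply 2, H at ##.../##... | H02=+1→####./##...*; H03=+1→##.##/##...; H12=+1→##.../####.; H13=+1→##.../##.##
pass> ply 3, V at ####./##... | V04=-1→#####/##..#*
pass> ply 4, H at #####/##..# | H12=+1→#####/#####*
pass> ply 5: #####/##### is terminal -1 (V); from #..../#.... depth 5
for H: play +1, pass +1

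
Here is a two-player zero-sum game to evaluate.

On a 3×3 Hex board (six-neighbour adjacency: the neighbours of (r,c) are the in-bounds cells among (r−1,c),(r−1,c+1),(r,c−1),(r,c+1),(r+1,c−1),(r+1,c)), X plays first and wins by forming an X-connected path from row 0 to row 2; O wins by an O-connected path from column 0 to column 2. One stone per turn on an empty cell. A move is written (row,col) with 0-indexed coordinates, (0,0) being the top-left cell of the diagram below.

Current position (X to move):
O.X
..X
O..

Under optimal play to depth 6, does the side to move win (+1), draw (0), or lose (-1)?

value(O.X/..X/O.., X) = +1

p1 X@[O.X/..X/O..]: (0,1)[OXX/..X/O..]+1* (1,0)[O.X/X.X/O..]+1 (1,1)[O.X/.XX/O..]+1 (2,1)[O.X/..X/OX.]+1 (2,2)[O.X/..X/O.X]+1
p2 O@[OXX/..X/O..]: (1,0)[OXX/O.X/O..]-1* (1,1)[OXX/.OX/O..]-1 (2,1)[OXX/..X/OO.]-1 (2,2)[OXX/..X/O.O]-1
p3 X@[OXX/O.X/O..]: (1,1)[OXX/OXX/O..]+1* (2,1)[OXX/O.X/OX.]+1 (2,2)[OXX/O.X/O.X]+1
p4 O@[OXX/OXX/O..]: (2,1)[OXX/OXX/OO.]-1* (2,2)[OXX/OXX/O.O]-1
p5 X@[OXX/OXX/OO.]: (2,2)[OXX/OXX/OOX]+1*
p6 O@[OXX/OXX/OOX] terminal -1; root [O.X/..X/O..] d6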